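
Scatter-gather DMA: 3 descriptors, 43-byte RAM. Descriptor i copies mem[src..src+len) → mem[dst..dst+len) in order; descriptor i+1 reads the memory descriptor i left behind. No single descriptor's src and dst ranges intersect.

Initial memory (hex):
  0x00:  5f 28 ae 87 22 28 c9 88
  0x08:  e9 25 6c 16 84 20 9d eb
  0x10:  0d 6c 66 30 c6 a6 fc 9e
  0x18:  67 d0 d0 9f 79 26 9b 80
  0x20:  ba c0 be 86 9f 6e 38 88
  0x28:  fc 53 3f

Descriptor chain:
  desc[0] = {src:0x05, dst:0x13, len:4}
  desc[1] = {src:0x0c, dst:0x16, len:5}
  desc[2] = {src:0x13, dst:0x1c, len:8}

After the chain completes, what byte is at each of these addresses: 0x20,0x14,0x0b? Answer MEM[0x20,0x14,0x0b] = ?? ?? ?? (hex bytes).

#0 dst[0x13+4] := {0x28,0xc9,0x88,0xe9}
#1 dst[0x16+5] := {0x84,0x20,0x9d,0xeb,0x0d}
#2 dst[0x1c+8] := {0x28,0xc9,0x88,0x84,0x20,0x9d,0xeb,0x0d}
query mem[0x20]=0x20, mem[0x14]=0xc9, mem[0x0b]=0x16

MEM[0x20,0x14,0x0b] = 20 c9 16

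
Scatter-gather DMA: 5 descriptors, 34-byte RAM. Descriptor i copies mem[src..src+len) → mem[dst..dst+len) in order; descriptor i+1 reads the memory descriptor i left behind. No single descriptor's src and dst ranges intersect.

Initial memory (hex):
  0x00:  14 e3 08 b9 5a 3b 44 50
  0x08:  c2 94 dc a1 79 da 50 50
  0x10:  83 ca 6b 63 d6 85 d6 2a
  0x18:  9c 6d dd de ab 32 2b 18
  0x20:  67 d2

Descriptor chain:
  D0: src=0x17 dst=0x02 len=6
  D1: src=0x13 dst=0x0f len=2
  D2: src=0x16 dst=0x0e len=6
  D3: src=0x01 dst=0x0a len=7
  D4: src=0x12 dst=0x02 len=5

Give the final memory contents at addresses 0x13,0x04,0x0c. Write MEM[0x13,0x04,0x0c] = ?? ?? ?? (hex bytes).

[0] 0x17->0x02 len=6 : 2a 9c 6d dd de ab
[1] 0x13->0x0f len=2 : 63 d6
[2] 0x16->0x0e len=6 : d6 2a 9c 6d dd de
[3] 0x01->0x0a len=7 : e3 2a 9c 6d dd de ab
[4] 0x12->0x02 len=5 : dd de d6 85 d6
query mem[0x13]=0xde, mem[0x04]=0xd6, mem[0x0c]=0x9c

MEM[0x13,0x04,0x0c] = de d6 9c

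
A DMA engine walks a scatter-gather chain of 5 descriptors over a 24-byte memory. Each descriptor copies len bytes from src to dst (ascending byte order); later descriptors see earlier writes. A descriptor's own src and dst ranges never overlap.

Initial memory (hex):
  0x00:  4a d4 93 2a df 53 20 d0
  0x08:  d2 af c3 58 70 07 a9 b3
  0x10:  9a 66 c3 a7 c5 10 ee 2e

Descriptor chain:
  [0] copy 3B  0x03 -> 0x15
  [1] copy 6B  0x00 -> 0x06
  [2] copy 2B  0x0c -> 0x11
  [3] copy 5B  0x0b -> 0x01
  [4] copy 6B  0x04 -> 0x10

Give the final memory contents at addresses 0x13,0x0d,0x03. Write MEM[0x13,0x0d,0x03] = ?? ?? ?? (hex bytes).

MEM[0x13,0x0d,0x03] = d4 07 07

D0: mem[0x15..0x17] <- [2a df 53]
D1: mem[0x06..0x0b] <- [4a d4 93 2a df 53]
D2: mem[0x11..0x12] <- [70 07]
D3: mem[0x01..0x05] <- [53 70 07 a9 b3]
D4: mem[0x10..0x15] <- [a9 b3 4a d4 93 2a]
query mem[0x13]=0xd4, mem[0x0d]=0x07, mem[0x03]=0x07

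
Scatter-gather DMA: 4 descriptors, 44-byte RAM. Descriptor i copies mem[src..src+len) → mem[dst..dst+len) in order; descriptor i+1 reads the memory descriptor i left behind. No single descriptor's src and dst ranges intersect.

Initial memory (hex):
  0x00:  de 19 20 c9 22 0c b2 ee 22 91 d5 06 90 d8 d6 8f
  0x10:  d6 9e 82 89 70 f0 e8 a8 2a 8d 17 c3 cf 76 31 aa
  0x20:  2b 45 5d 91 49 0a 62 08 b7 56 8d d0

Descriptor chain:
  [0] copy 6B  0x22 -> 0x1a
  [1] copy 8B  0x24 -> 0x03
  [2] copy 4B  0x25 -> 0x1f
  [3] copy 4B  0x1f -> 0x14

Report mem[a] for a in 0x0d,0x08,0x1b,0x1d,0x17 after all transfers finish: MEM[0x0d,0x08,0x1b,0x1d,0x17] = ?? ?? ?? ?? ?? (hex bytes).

MEM[0x0d,0x08,0x1b,0x1d,0x17] = d8 56 91 0a b7

D0: mem[0x1a..0x1f] <- [5d 91 49 0a 62 08]
D1: mem[0x03..0x0a] <- [49 0a 62 08 b7 56 8d d0]
D2: mem[0x1f..0x22] <- [0a 62 08 b7]
D3: mem[0x14..0x17] <- [0a 62 08 b7]
query mem[0x0d]=0xd8, mem[0x08]=0x56, mem[0x1b]=0x91, mem[0x1d]=0x0a, mem[0x17]=0xb7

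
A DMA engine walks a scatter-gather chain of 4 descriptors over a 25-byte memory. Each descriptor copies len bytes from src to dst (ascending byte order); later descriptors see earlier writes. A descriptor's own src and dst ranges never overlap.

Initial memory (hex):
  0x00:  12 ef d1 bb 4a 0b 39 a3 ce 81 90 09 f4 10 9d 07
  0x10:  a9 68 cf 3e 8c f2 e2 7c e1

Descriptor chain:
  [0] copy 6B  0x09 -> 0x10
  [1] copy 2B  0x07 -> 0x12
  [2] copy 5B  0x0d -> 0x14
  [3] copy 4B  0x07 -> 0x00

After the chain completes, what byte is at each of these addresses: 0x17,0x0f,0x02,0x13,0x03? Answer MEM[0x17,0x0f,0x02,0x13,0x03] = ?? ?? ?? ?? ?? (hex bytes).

MEM[0x17,0x0f,0x02,0x13,0x03] = 81 07 81 ce 90

  after D0: wrote 6B at 0x10 = 819009f4109d
  after D1: wrote 2B at 0x12 = a3ce
  after D2: wrote 5B at 0x14 = 109d078190
  after D3: wrote 4B at 0x00 = a3ce8190
query mem[0x17]=0x81, mem[0x0f]=0x07, mem[0x02]=0x81, mem[0x13]=0xce, mem[0x03]=0x90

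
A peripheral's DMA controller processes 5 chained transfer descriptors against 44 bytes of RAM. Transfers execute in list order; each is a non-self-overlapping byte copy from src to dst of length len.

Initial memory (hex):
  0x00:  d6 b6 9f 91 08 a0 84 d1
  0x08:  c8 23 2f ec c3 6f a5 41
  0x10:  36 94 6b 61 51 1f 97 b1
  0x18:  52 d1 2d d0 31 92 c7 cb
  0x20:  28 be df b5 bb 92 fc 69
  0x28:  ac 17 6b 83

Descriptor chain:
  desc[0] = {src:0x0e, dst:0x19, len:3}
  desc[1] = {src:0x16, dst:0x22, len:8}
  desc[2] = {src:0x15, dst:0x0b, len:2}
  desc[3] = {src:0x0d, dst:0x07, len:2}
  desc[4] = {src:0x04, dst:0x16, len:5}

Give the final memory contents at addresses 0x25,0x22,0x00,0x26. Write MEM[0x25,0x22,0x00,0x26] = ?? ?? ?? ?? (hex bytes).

MEM[0x25,0x22,0x00,0x26] = a5 97 d6 41

#0 dst[0x19+3] := {0xa5,0x41,0x36}
#1 dst[0x22+8] := {0x97,0xb1,0x52,0xa5,0x41,0x36,0x31,0x92}
#2 dst[0x0b+2] := {0x1f,0x97}
#3 dst[0x07+2] := {0x6f,0xa5}
#4 dst[0x16+5] := {0x08,0xa0,0x84,0x6f,0xa5}
query mem[0x25]=0xa5, mem[0x22]=0x97, mem[0x00]=0xd6, mem[0x26]=0x41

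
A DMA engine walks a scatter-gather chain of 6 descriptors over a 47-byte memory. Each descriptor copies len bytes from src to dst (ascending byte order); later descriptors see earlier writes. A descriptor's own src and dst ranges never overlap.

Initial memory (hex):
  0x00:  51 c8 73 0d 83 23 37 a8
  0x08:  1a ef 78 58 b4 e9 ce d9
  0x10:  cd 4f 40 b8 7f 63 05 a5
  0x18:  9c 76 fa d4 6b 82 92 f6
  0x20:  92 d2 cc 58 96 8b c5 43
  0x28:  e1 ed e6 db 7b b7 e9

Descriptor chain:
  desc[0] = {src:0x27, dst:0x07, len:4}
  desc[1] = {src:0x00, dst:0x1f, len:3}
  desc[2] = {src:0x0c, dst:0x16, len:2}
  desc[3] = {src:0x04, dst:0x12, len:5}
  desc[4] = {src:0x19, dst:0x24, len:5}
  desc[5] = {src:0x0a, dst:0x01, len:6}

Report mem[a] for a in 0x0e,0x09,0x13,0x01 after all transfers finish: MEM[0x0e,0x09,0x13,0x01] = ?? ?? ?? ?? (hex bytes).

MEM[0x0e,0x09,0x13,0x01] = ce ed 23 e6

[0] 0x27->0x07 len=4 : 43 e1 ed e6
[1] 0x00->0x1f len=3 : 51 c8 73
[2] 0x0c->0x16 len=2 : b4 e9
[3] 0x04->0x12 len=5 : 83 23 37 43 e1
[4] 0x19->0x24 len=5 : 76 fa d4 6b 82
[5] 0x0a->0x01 len=6 : e6 58 b4 e9 ce d9
query mem[0x0e]=0xce, mem[0x09]=0xed, mem[0x13]=0x23, mem[0x01]=0xe6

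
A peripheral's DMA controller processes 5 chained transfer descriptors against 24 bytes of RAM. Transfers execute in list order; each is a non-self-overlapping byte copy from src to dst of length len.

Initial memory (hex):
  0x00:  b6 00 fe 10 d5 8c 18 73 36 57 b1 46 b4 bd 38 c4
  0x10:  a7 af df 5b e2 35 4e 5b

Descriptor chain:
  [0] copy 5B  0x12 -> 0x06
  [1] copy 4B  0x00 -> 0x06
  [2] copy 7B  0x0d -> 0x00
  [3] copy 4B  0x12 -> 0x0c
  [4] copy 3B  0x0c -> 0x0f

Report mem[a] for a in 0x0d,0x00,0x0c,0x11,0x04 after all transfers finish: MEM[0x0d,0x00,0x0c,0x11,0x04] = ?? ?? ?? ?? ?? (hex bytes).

D0: mem[0x06..0x0a] <- [df 5b e2 35 4e]
D1: mem[0x06..0x09] <- [b6 00 fe 10]
D2: mem[0x00..0x06] <- [bd 38 c4 a7 af df 5b]
D3: mem[0x0c..0x0f] <- [df 5b e2 35]
D4: mem[0x0f..0x11] <- [df 5b e2]
query mem[0x0d]=0x5b, mem[0x00]=0xbd, mem[0x0c]=0xdf, mem[0x11]=0xe2, mem[0x04]=0xaf

MEM[0x0d,0x00,0x0c,0x11,0x04] = 5b bd df e2 af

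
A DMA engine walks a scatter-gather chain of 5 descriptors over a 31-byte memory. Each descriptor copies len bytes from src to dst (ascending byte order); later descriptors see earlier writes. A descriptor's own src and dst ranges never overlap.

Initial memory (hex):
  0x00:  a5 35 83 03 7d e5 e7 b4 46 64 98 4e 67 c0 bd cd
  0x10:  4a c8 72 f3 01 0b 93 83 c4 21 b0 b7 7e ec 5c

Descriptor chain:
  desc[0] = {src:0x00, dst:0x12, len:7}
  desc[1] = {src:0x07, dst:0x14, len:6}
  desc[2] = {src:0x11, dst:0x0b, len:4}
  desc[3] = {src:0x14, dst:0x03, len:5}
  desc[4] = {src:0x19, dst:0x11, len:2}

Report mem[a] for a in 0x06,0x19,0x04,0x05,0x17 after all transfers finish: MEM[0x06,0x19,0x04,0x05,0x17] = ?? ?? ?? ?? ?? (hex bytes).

[0] 0x00->0x12 len=7 : a5 35 83 03 7d e5 e7
[1] 0x07->0x14 len=6 : b4 46 64 98 4e 67
[2] 0x11->0x0b len=4 : c8 a5 35 b4
[3] 0x14->0x03 len=5 : b4 46 64 98 4e
[4] 0x19->0x11 len=2 : 67 b0
query mem[0x06]=0x98, mem[0x19]=0x67, mem[0x04]=0x46, mem[0x05]=0x64, mem[0x17]=0x98

MEM[0x06,0x19,0x04,0x05,0x17] = 98 67 46 64 98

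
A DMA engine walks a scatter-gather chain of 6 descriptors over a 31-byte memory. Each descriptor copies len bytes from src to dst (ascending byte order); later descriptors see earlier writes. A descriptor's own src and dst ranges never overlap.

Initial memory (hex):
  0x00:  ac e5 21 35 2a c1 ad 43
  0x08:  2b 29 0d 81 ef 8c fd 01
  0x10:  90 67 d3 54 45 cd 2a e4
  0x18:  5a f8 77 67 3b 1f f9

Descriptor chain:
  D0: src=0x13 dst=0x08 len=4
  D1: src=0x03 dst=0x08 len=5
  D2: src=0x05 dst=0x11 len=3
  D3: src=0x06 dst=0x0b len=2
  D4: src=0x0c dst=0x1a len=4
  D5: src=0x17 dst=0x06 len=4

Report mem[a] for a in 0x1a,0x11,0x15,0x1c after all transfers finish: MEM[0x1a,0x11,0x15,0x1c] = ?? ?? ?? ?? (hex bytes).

D0: mem[0x08..0x0b] <- [54 45 cd 2a]
D1: mem[0x08..0x0c] <- [35 2a c1 ad 43]
D2: mem[0x11..0x13] <- [c1 ad 43]
D3: mem[0x0b..0x0c] <- [ad 43]
D4: mem[0x1a..0x1d] <- [43 8c fd 01]
D5: mem[0x06..0x09] <- [e4 5a f8 43]
query mem[0x1a]=0x43, mem[0x11]=0xc1, mem[0x15]=0xcd, mem[0x1c]=0xfd

MEM[0x1a,0x11,0x15,0x1c] = 43 c1 cd fd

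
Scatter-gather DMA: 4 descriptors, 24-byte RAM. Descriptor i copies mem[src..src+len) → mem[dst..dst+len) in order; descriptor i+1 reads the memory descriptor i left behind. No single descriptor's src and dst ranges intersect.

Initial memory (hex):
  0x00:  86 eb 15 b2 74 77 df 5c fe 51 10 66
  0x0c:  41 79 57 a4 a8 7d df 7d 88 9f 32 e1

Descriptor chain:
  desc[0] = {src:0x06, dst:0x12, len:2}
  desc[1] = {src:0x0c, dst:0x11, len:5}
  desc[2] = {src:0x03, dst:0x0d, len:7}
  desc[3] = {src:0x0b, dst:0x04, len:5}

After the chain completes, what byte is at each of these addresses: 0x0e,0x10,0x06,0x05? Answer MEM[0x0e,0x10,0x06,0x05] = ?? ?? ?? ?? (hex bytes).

  after D0: wrote 2B at 0x12 = df5c
  after D1: wrote 5B at 0x11 = 417957a4a8
  after D2: wrote 7B at 0x0d = b27477df5cfe51
  after D3: wrote 5B at 0x04 = 6641b27477
query mem[0x0e]=0x74, mem[0x10]=0xdf, mem[0x06]=0xb2, mem[0x05]=0x41

MEM[0x0e,0x10,0x06,0x05] = 74 df b2 41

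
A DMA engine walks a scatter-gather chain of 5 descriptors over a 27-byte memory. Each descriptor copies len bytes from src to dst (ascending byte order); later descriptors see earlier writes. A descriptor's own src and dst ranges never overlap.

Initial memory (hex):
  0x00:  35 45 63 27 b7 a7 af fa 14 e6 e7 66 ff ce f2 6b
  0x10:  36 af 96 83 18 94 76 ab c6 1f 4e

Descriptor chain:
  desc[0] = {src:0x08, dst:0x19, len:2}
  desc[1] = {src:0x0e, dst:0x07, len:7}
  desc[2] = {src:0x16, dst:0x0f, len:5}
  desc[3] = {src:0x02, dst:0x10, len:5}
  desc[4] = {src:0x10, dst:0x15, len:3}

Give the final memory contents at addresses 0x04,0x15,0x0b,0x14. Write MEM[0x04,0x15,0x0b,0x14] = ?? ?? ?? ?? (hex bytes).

MEM[0x04,0x15,0x0b,0x14] = b7 63 96 af

  after D0: wrote 2B at 0x19 = 14e6
  after D1: wrote 7B at 0x07 = f26b36af968318
  after D2: wrote 5B at 0x0f = 76abc614e6
  after D3: wrote 5B at 0x10 = 6327b7a7af
  after D4: wrote 3B at 0x15 = 6327b7
query mem[0x04]=0xb7, mem[0x15]=0x63, mem[0x0b]=0x96, mem[0x14]=0xaf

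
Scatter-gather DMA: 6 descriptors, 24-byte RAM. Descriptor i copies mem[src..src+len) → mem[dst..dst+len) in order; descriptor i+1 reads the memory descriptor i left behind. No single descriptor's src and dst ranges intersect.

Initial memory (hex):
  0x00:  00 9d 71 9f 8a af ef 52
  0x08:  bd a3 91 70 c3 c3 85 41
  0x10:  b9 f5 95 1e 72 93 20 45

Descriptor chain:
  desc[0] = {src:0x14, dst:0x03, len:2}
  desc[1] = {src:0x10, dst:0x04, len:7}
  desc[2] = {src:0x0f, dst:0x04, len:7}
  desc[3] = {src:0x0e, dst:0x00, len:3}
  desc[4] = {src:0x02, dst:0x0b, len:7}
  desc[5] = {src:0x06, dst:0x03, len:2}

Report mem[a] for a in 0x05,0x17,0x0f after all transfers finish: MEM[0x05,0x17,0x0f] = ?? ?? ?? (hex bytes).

#0 dst[0x03+2] := {0x72,0x93}
#1 dst[0x04+7] := {0xb9,0xf5,0x95,0x1e,0x72,0x93,0x20}
#2 dst[0x04+7] := {0x41,0xb9,0xf5,0x95,0x1e,0x72,0x93}
#3 dst[0x00+3] := {0x85,0x41,0xb9}
#4 dst[0x0b+7] := {0xb9,0x72,0x41,0xb9,0xf5,0x95,0x1e}
#5 dst[0x03+2] := {0xf5,0x95}
query mem[0x05]=0xb9, mem[0x17]=0x45, mem[0x0f]=0xf5

MEM[0x05,0x17,0x0f] = b9 45 f5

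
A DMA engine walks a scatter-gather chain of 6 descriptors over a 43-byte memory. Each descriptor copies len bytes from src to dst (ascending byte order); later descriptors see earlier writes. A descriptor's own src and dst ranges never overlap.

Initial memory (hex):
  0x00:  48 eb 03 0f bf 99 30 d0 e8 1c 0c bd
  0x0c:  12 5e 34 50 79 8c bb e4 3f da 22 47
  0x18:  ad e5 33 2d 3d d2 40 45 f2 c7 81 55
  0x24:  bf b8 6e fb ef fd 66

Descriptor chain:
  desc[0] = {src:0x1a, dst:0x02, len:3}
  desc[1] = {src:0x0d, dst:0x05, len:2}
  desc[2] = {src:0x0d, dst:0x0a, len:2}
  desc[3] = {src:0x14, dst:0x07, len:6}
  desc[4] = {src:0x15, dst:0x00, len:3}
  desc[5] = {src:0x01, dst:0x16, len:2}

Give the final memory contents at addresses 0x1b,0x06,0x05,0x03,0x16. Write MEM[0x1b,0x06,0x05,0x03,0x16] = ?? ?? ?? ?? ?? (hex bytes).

D0: mem[0x02..0x04] <- [33 2d 3d]
D1: mem[0x05..0x06] <- [5e 34]
D2: mem[0x0a..0x0b] <- [5e 34]
D3: mem[0x07..0x0c] <- [3f da 22 47 ad e5]
D4: mem[0x00..0x02] <- [da 22 47]
D5: mem[0x16..0x17] <- [22 47]
query mem[0x1b]=0x2d, mem[0x06]=0x34, mem[0x05]=0x5e, mem[0x03]=0x2d, mem[0x16]=0x22

MEM[0x1b,0x06,0x05,0x03,0x16] = 2d 34 5e 2d 22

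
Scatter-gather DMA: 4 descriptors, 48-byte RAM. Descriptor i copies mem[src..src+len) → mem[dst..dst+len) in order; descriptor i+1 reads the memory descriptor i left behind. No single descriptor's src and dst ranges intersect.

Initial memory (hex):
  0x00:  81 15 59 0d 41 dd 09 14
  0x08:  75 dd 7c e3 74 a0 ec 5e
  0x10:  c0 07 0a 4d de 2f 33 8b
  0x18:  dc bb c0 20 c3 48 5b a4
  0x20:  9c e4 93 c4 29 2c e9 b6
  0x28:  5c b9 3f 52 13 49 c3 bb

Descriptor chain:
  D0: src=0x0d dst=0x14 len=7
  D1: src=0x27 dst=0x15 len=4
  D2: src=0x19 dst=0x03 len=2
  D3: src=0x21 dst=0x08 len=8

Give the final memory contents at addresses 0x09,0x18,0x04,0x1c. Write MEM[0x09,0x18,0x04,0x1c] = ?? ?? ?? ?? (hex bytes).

[0] 0x0d->0x14 len=7 : a0 ec 5e c0 07 0a 4d
[1] 0x27->0x15 len=4 : b6 5c b9 3f
[2] 0x19->0x03 len=2 : 0a 4d
[3] 0x21->0x08 len=8 : e4 93 c4 29 2c e9 b6 5c
query mem[0x09]=0x93, mem[0x18]=0x3f, mem[0x04]=0x4d, mem[0x1c]=0xc3

MEM[0x09,0x18,0x04,0x1c] = 93 3f 4d c3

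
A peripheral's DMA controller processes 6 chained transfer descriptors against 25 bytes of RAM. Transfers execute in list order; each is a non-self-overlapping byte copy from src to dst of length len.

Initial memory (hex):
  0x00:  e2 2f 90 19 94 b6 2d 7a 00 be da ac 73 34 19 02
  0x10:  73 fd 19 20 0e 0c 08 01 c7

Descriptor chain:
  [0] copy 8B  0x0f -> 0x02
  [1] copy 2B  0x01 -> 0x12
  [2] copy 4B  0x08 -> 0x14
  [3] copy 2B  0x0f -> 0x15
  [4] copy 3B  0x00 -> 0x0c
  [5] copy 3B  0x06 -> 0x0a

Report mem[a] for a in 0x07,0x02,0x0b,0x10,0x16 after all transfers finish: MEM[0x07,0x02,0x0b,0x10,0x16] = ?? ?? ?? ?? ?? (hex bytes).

#0 dst[0x02+8] := {0x02,0x73,0xfd,0x19,0x20,0x0e,0x0c,0x08}
#1 dst[0x12+2] := {0x2f,0x02}
#2 dst[0x14+4] := {0x0c,0x08,0xda,0xac}
#3 dst[0x15+2] := {0x02,0x73}
#4 dst[0x0c+3] := {0xe2,0x2f,0x02}
#5 dst[0x0a+3] := {0x20,0x0e,0x0c}
query mem[0x07]=0x0e, mem[0x02]=0x02, mem[0x0b]=0x0e, mem[0x10]=0x73, mem[0x16]=0x73

MEM[0x07,0x02,0x0b,0x10,0x16] = 0e 02 0e 73 73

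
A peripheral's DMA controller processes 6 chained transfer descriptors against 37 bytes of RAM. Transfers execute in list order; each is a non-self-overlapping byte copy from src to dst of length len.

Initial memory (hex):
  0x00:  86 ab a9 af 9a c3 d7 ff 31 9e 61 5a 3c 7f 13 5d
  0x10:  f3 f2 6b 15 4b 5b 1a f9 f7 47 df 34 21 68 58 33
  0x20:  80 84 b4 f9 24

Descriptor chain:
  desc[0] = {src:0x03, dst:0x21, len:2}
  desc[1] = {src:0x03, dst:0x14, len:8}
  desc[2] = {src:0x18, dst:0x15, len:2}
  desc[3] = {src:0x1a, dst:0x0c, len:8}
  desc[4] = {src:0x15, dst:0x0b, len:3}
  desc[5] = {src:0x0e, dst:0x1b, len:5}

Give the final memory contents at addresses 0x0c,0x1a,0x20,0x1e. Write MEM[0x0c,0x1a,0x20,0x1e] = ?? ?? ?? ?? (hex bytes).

MEM[0x0c,0x1a,0x20,0x1e] = 31 9e 80 33

D0: mem[0x21..0x22] <- [af 9a]
D1: mem[0x14..0x1b] <- [af 9a c3 d7 ff 31 9e 61]
D2: mem[0x15..0x16] <- [ff 31]
D3: mem[0x0c..0x13] <- [9e 61 21 68 58 33 80 af]
D4: mem[0x0b..0x0d] <- [ff 31 d7]
D5: mem[0x1b..0x1f] <- [21 68 58 33 80]
query mem[0x0c]=0x31, mem[0x1a]=0x9e, mem[0x20]=0x80, mem[0x1e]=0x33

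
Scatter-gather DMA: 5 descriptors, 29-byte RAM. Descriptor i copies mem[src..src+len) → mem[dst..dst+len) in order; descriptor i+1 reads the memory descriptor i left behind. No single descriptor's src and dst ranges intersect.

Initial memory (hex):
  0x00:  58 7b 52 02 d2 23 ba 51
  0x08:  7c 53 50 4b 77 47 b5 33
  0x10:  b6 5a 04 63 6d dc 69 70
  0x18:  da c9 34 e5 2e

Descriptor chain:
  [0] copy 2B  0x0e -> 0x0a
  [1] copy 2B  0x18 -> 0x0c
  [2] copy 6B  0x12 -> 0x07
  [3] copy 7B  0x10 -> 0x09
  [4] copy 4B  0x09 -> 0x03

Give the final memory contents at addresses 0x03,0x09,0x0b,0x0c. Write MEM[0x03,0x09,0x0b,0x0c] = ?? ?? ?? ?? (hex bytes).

MEM[0x03,0x09,0x0b,0x0c] = b6 b6 04 63

#0 dst[0x0a+2] := {0xb5,0x33}
#1 dst[0x0c+2] := {0xda,0xc9}
#2 dst[0x07+6] := {0x04,0x63,0x6d,0xdc,0x69,0x70}
#3 dst[0x09+7] := {0xb6,0x5a,0x04,0x63,0x6d,0xdc,0x69}
#4 dst[0x03+4] := {0xb6,0x5a,0x04,0x63}
query mem[0x03]=0xb6, mem[0x09]=0xb6, mem[0x0b]=0x04, mem[0x0c]=0x63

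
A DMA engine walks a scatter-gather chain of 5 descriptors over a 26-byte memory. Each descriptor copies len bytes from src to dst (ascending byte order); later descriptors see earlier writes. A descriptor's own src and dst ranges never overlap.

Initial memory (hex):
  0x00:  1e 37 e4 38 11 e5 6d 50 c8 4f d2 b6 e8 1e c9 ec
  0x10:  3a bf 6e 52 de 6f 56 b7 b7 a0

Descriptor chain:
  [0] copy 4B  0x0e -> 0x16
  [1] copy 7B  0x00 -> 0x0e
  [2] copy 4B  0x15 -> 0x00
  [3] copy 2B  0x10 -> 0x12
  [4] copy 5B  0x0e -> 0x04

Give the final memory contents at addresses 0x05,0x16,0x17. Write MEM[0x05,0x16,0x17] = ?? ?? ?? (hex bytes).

MEM[0x05,0x16,0x17] = 37 c9 ec

#0 dst[0x16+4] := {0xc9,0xec,0x3a,0xbf}
#1 dst[0x0e+7] := {0x1e,0x37,0xe4,0x38,0x11,0xe5,0x6d}
#2 dst[0x00+4] := {0x6f,0xc9,0xec,0x3a}
#3 dst[0x12+2] := {0xe4,0x38}
#4 dst[0x04+5] := {0x1e,0x37,0xe4,0x38,0xe4}
query mem[0x05]=0x37, mem[0x16]=0xc9, mem[0x17]=0xec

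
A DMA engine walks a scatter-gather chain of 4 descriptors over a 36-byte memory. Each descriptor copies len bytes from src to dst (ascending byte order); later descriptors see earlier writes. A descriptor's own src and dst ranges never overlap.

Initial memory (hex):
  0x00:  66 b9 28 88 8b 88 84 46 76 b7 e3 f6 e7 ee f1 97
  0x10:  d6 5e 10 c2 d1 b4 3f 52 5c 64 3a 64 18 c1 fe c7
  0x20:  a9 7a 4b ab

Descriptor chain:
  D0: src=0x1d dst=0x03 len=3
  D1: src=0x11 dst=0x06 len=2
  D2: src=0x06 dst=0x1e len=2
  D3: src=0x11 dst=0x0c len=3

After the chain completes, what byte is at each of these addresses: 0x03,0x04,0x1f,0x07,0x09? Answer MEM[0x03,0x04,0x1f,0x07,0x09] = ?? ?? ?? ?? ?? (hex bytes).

MEM[0x03,0x04,0x1f,0x07,0x09] = c1 fe 10 10 b7

#0 dst[0x03+3] := {0xc1,0xfe,0xc7}
#1 dst[0x06+2] := {0x5e,0x10}
#2 dst[0x1e+2] := {0x5e,0x10}
#3 dst[0x0c+3] := {0x5e,0x10,0xc2}
query mem[0x03]=0xc1, mem[0x04]=0xfe, mem[0x1f]=0x10, mem[0x07]=0x10, mem[0x09]=0xb7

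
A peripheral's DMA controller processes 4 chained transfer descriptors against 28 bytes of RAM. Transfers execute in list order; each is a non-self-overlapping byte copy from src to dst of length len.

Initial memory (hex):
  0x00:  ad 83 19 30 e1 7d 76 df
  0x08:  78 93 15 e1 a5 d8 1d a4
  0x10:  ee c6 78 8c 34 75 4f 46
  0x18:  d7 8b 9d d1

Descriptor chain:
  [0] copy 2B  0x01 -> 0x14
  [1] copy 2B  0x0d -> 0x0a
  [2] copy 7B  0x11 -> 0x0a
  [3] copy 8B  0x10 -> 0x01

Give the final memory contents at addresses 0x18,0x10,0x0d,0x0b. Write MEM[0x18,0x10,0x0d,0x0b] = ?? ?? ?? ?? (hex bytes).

MEM[0x18,0x10,0x0d,0x0b] = d7 46 83 78

#0 dst[0x14+2] := {0x83,0x19}
#1 dst[0x0a+2] := {0xd8,0x1d}
#2 dst[0x0a+7] := {0xc6,0x78,0x8c,0x83,0x19,0x4f,0x46}
#3 dst[0x01+8] := {0x46,0xc6,0x78,0x8c,0x83,0x19,0x4f,0x46}
query mem[0x18]=0xd7, mem[0x10]=0x46, mem[0x0d]=0x83, mem[0x0b]=0x78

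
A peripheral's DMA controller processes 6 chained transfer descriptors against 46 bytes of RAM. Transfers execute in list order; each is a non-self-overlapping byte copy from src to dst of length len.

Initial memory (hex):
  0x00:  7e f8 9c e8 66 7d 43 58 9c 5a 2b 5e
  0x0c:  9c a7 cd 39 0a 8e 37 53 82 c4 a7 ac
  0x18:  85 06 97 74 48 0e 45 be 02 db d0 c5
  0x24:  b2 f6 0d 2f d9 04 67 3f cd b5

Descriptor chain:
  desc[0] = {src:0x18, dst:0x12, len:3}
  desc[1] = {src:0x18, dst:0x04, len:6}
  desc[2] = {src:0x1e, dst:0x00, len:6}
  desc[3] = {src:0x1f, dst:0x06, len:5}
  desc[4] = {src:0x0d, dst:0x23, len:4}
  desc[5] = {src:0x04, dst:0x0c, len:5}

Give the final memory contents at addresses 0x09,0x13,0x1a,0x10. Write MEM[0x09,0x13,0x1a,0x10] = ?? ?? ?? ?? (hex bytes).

MEM[0x09,0x13,0x1a,0x10] = d0 06 97 db

[0] 0x18->0x12 len=3 : 85 06 97
[1] 0x18->0x04 len=6 : 85 06 97 74 48 0e
[2] 0x1e->0x00 len=6 : 45 be 02 db d0 c5
[3] 0x1f->0x06 len=5 : be 02 db d0 c5
[4] 0x0d->0x23 len=4 : a7 cd 39 0a
[5] 0x04->0x0c len=5 : d0 c5 be 02 db
query mem[0x09]=0xd0, mem[0x13]=0x06, mem[0x1a]=0x97, mem[0x10]=0xdb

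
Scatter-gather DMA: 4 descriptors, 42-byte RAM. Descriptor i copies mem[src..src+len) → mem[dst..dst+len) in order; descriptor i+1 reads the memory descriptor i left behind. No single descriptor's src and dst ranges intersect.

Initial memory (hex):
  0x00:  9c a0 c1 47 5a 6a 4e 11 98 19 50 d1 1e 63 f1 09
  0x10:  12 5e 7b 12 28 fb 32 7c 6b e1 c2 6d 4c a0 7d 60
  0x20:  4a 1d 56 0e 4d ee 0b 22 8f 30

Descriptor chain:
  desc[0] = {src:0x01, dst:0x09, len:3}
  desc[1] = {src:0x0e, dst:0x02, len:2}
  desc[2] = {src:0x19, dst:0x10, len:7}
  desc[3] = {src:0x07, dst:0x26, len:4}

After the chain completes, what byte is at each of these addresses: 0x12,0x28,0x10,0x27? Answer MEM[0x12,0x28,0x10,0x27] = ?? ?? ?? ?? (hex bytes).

MEM[0x12,0x28,0x10,0x27] = 6d a0 e1 98

[0] 0x01->0x09 len=3 : a0 c1 47
[1] 0x0e->0x02 len=2 : f1 09
[2] 0x19->0x10 len=7 : e1 c2 6d 4c a0 7d 60
[3] 0x07->0x26 len=4 : 11 98 a0 c1
query mem[0x12]=0x6d, mem[0x28]=0xa0, mem[0x10]=0xe1, mem[0x27]=0x98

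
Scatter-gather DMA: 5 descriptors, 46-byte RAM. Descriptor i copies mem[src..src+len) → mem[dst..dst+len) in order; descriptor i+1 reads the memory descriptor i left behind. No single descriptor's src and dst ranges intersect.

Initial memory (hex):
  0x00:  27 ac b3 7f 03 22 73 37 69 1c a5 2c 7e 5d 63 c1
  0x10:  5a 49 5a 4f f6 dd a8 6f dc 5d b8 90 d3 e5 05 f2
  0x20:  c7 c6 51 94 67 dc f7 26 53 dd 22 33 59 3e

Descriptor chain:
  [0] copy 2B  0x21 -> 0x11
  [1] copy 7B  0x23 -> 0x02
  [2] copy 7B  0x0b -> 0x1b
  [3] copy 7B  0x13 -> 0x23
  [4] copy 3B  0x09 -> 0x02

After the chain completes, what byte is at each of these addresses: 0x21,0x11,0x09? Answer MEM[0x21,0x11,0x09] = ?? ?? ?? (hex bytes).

MEM[0x21,0x11,0x09] = c6 c6 1c

#0 dst[0x11+2] := {0xc6,0x51}
#1 dst[0x02+7] := {0x94,0x67,0xdc,0xf7,0x26,0x53,0xdd}
#2 dst[0x1b+7] := {0x2c,0x7e,0x5d,0x63,0xc1,0x5a,0xc6}
#3 dst[0x23+7] := {0x4f,0xf6,0xdd,0xa8,0x6f,0xdc,0x5d}
#4 dst[0x02+3] := {0x1c,0xa5,0x2c}
query mem[0x21]=0xc6, mem[0x11]=0xc6, mem[0x09]=0x1c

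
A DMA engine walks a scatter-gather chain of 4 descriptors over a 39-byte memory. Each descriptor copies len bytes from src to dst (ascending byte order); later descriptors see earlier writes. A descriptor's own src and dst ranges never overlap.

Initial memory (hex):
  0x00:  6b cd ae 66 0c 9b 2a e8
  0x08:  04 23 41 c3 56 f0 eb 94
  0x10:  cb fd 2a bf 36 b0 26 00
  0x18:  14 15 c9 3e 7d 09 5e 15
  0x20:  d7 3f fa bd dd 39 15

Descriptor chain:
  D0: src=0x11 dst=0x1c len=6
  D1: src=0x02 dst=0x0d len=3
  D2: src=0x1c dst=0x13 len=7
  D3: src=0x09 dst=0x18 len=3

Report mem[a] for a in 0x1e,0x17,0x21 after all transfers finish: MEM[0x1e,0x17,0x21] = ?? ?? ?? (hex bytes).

MEM[0x1e,0x17,0x21] = bf b0 26

  after D0: wrote 6B at 0x1c = fd2abf36b026
  after D1: wrote 3B at 0x0d = ae660c
  after D2: wrote 7B at 0x13 = fd2abf36b026fa
  after D3: wrote 3B at 0x18 = 2341c3
query mem[0x1e]=0xbf, mem[0x17]=0xb0, mem[0x21]=0x26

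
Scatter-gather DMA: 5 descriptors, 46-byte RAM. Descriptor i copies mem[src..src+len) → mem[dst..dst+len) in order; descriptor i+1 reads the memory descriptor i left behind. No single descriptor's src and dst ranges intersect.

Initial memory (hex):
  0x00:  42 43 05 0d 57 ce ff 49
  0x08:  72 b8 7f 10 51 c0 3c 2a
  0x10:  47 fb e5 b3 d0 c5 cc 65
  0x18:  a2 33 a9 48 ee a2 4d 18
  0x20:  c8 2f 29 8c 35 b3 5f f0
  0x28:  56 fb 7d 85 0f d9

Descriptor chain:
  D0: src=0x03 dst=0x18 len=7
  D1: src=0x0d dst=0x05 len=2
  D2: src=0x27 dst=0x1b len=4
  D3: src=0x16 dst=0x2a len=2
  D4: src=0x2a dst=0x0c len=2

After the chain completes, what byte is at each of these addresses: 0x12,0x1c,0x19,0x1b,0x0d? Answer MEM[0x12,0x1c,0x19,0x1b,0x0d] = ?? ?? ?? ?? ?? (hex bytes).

MEM[0x12,0x1c,0x19,0x1b,0x0d] = e5 56 57 f0 65

  after D0: wrote 7B at 0x18 = 0d57ceff4972b8
  after D1: wrote 2B at 0x05 = c03c
  after D2: wrote 4B at 0x1b = f056fb7d
  after D3: wrote 2B at 0x2a = cc65
  after D4: wrote 2B at 0x0c = cc65
query mem[0x12]=0xe5, mem[0x1c]=0x56, mem[0x19]=0x57, mem[0x1b]=0xf0, mem[0x0d]=0x65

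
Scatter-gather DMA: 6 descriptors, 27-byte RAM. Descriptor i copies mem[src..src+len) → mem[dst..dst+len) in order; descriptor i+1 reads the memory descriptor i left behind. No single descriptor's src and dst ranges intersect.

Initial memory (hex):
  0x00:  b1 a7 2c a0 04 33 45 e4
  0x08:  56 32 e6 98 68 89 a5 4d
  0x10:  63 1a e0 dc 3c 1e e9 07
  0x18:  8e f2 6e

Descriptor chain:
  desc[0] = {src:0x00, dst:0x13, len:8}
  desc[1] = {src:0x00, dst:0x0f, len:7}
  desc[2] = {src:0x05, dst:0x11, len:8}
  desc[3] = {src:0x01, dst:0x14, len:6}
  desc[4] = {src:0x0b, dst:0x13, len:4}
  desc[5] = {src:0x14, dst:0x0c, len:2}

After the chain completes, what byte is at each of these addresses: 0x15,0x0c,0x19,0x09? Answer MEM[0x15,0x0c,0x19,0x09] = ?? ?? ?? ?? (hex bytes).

MEM[0x15,0x0c,0x19,0x09] = 89 68 45 32

D0: mem[0x13..0x1a] <- [b1 a7 2c a0 04 33 45 e4]
D1: mem[0x0f..0x15] <- [b1 a7 2c a0 04 33 45]
D2: mem[0x11..0x18] <- [33 45 e4 56 32 e6 98 68]
D3: mem[0x14..0x19] <- [a7 2c a0 04 33 45]
D4: mem[0x13..0x16] <- [98 68 89 a5]
D5: mem[0x0c..0x0d] <- [68 89]
query mem[0x15]=0x89, mem[0x0c]=0x68, mem[0x19]=0x45, mem[0x09]=0x32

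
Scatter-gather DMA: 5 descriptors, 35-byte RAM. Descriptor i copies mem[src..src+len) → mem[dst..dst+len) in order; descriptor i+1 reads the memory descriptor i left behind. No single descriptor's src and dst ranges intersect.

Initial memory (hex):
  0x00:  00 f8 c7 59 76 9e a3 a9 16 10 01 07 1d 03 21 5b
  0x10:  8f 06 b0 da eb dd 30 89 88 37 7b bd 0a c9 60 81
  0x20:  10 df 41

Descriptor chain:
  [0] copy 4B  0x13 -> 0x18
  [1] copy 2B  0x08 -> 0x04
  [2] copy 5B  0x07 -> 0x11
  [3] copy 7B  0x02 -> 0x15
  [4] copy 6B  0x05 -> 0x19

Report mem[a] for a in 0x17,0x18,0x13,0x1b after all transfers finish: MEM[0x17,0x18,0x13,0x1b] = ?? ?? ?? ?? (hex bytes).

MEM[0x17,0x18,0x13,0x1b] = 16 10 10 a9

[0] 0x13->0x18 len=4 : da eb dd 30
[1] 0x08->0x04 len=2 : 16 10
[2] 0x07->0x11 len=5 : a9 16 10 01 07
[3] 0x02->0x15 len=7 : c7 59 16 10 a3 a9 16
[4] 0x05->0x19 len=6 : 10 a3 a9 16 10 01
query mem[0x17]=0x16, mem[0x18]=0x10, mem[0x13]=0x10, mem[0x1b]=0xa9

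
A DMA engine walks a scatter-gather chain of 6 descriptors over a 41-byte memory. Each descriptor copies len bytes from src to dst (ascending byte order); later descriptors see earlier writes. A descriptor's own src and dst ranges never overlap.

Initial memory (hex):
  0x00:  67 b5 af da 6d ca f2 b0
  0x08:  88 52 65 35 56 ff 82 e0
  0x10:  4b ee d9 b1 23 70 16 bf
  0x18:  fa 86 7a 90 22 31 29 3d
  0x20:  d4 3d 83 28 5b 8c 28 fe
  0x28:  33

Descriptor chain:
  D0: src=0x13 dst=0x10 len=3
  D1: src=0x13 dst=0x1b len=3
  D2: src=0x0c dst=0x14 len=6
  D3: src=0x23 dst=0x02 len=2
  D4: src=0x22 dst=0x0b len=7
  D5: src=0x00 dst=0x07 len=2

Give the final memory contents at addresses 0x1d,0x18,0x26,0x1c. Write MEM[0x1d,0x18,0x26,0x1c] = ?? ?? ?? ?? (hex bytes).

[0] 0x13->0x10 len=3 : b1 23 70
[1] 0x13->0x1b len=3 : b1 23 70
[2] 0x0c->0x14 len=6 : 56 ff 82 e0 b1 23
[3] 0x23->0x02 len=2 : 28 5b
[4] 0x22->0x0b len=7 : 83 28 5b 8c 28 fe 33
[5] 0x00->0x07 len=2 : 67 b5
query mem[0x1d]=0x70, mem[0x18]=0xb1, mem[0x26]=0x28, mem[0x1c]=0x23

MEM[0x1d,0x18,0x26,0x1c] = 70 b1 28 23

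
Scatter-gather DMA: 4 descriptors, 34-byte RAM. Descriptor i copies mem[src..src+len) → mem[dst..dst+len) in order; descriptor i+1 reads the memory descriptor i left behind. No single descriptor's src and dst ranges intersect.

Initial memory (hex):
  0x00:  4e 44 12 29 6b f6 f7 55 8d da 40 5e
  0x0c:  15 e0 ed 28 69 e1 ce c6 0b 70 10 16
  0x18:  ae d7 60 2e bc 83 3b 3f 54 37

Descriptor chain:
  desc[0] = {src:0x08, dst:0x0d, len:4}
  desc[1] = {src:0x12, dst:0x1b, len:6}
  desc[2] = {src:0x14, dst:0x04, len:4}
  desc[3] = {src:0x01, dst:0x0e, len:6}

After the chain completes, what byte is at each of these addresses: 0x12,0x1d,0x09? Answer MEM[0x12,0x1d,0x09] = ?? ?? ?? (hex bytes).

MEM[0x12,0x1d,0x09] = 70 0b da

[0] 0x08->0x0d len=4 : 8d da 40 5e
[1] 0x12->0x1b len=6 : ce c6 0b 70 10 16
[2] 0x14->0x04 len=4 : 0b 70 10 16
[3] 0x01->0x0e len=6 : 44 12 29 0b 70 10
query mem[0x12]=0x70, mem[0x1d]=0x0b, mem[0x09]=0xda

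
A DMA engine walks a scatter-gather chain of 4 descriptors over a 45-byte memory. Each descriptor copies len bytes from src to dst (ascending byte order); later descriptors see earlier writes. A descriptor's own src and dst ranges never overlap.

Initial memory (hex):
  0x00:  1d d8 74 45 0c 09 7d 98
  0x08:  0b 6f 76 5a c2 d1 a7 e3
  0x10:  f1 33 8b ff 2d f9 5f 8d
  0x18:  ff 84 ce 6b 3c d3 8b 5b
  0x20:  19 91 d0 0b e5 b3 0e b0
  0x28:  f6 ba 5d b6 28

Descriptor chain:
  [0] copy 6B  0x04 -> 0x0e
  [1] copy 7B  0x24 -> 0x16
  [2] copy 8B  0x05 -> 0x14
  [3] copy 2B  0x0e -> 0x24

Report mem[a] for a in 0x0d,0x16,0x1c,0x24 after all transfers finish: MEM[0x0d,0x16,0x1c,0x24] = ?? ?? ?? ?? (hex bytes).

MEM[0x0d,0x16,0x1c,0x24] = d1 98 5d 0c

D0: mem[0x0e..0x13] <- [0c 09 7d 98 0b 6f]
D1: mem[0x16..0x1c] <- [e5 b3 0e b0 f6 ba 5d]
D2: mem[0x14..0x1b] <- [09 7d 98 0b 6f 76 5a c2]
D3: mem[0x24..0x25] <- [0c 09]
query mem[0x0d]=0xd1, mem[0x16]=0x98, mem[0x1c]=0x5d, mem[0x24]=0x0c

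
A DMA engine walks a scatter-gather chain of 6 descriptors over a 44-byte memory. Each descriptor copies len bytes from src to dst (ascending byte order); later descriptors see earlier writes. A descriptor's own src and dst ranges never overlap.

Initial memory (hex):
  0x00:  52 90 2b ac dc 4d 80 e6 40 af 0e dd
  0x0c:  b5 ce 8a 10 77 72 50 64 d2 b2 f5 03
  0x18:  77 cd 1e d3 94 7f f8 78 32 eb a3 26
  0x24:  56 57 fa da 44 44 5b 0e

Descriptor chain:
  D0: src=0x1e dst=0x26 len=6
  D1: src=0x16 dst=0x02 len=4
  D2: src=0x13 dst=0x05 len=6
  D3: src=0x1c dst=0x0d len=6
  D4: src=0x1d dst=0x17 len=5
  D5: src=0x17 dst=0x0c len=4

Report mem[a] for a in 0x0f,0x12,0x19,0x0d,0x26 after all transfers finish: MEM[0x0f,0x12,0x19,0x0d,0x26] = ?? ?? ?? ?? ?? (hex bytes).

D0: mem[0x26..0x2b] <- [f8 78 32 eb a3 26]
D1: mem[0x02..0x05] <- [f5 03 77 cd]
D2: mem[0x05..0x0a] <- [64 d2 b2 f5 03 77]
D3: mem[0x0d..0x12] <- [94 7f f8 78 32 eb]
D4: mem[0x17..0x1b] <- [7f f8 78 32 eb]
D5: mem[0x0c..0x0f] <- [7f f8 78 32]
query mem[0x0f]=0x32, mem[0x12]=0xeb, mem[0x19]=0x78, mem[0x0d]=0xf8, mem[0x26]=0xf8

MEM[0x0f,0x12,0x19,0x0d,0x26] = 32 eb 78 f8 f8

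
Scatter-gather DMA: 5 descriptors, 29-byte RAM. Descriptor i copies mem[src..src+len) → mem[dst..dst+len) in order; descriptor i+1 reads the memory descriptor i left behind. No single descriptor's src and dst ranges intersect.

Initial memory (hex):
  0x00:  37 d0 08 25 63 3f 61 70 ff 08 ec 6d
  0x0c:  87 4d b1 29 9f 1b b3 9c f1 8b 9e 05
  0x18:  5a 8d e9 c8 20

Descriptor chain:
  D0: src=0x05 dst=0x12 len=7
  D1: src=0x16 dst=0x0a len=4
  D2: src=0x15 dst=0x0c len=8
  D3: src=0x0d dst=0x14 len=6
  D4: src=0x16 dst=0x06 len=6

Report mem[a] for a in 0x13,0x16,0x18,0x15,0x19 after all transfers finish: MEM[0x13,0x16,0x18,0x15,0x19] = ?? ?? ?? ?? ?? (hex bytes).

MEM[0x13,0x16,0x18,0x15,0x19] = 20 6d e9 ec c8

  after D0: wrote 7B at 0x12 = 3f6170ff08ec6d
  after D1: wrote 4B at 0x0a = 08ec6d8d
  after D2: wrote 8B at 0x0c = ff08ec6d8de9c820
  after D3: wrote 6B at 0x14 = 08ec6d8de9c8
  after D4: wrote 6B at 0x06 = 6d8de9c8e9c8
query mem[0x13]=0x20, mem[0x16]=0x6d, mem[0x18]=0xe9, mem[0x15]=0xec, mem[0x19]=0xc8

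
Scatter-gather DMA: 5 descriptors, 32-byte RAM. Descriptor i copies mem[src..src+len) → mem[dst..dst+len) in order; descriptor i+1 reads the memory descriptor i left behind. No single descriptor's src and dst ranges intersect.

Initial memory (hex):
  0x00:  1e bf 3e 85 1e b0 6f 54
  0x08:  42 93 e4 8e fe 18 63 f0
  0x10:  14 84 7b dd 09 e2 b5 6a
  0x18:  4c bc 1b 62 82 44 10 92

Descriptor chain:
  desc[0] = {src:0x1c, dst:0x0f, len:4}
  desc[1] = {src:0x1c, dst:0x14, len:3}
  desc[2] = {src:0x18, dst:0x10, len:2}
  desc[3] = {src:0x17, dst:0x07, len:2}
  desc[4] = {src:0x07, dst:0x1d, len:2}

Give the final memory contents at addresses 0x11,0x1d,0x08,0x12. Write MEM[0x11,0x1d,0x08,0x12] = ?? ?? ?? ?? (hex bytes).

MEM[0x11,0x1d,0x08,0x12] = bc 6a 4c 92

[0] 0x1c->0x0f len=4 : 82 44 10 92
[1] 0x1c->0x14 len=3 : 82 44 10
[2] 0x18->0x10 len=2 : 4c bc
[3] 0x17->0x07 len=2 : 6a 4c
[4] 0x07->0x1d len=2 : 6a 4c
query mem[0x11]=0xbc, mem[0x1d]=0x6a, mem[0x08]=0x4c, mem[0x12]=0x92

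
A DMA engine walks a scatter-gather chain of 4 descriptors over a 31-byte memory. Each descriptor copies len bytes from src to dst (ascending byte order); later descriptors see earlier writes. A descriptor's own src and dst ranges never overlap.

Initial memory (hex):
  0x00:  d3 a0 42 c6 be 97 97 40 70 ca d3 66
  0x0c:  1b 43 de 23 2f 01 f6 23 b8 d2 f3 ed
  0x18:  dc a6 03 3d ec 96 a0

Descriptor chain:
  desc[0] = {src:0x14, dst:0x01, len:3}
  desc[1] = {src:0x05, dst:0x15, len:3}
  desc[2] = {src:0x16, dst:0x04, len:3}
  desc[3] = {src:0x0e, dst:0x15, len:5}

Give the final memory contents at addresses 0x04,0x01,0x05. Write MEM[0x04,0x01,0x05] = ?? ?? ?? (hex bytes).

MEM[0x04,0x01,0x05] = 97 b8 40

#0 dst[0x01+3] := {0xb8,0xd2,0xf3}
#1 dst[0x15+3] := {0x97,0x97,0x40}
#2 dst[0x04+3] := {0x97,0x40,0xdc}
#3 dst[0x15+5] := {0xde,0x23,0x2f,0x01,0xf6}
query mem[0x04]=0x97, mem[0x01]=0xb8, mem[0x05]=0x40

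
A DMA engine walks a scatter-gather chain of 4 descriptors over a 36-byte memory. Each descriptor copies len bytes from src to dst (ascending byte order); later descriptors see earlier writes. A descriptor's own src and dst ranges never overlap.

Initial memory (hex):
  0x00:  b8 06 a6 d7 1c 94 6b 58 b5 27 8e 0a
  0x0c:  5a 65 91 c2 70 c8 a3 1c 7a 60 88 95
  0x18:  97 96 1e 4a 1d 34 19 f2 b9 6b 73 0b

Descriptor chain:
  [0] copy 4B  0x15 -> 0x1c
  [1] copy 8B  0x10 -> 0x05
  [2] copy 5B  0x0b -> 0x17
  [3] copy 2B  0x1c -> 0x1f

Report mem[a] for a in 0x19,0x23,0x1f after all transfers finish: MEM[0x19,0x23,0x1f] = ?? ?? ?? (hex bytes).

MEM[0x19,0x23,0x1f] = 65 0b 60

[0] 0x15->0x1c len=4 : 60 88 95 97
[1] 0x10->0x05 len=8 : 70 c8 a3 1c 7a 60 88 95
[2] 0x0b->0x17 len=5 : 88 95 65 91 c2
[3] 0x1c->0x1f len=2 : 60 88
query mem[0x19]=0x65, mem[0x23]=0x0b, mem[0x1f]=0x60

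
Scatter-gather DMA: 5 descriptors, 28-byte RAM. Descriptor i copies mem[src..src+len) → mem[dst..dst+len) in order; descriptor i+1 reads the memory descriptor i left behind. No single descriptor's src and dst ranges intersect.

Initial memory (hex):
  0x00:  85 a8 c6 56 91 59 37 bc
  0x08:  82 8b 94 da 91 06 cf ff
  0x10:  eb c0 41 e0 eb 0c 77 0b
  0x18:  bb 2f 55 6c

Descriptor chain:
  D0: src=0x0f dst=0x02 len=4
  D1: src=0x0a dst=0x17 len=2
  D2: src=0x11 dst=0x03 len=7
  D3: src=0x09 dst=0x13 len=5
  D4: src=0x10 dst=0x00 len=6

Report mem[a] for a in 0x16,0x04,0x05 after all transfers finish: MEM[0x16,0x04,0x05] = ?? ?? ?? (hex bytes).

D0: mem[0x02..0x05] <- [ff eb c0 41]
D1: mem[0x17..0x18] <- [94 da]
D2: mem[0x03..0x09] <- [c0 41 e0 eb 0c 77 94]
D3: mem[0x13..0x17] <- [94 94 da 91 06]
D4: mem[0x00..0x05] <- [eb c0 41 94 94 da]
query mem[0x16]=0x91, mem[0x04]=0x94, mem[0x05]=0xda

MEM[0x16,0x04,0x05] = 91 94 da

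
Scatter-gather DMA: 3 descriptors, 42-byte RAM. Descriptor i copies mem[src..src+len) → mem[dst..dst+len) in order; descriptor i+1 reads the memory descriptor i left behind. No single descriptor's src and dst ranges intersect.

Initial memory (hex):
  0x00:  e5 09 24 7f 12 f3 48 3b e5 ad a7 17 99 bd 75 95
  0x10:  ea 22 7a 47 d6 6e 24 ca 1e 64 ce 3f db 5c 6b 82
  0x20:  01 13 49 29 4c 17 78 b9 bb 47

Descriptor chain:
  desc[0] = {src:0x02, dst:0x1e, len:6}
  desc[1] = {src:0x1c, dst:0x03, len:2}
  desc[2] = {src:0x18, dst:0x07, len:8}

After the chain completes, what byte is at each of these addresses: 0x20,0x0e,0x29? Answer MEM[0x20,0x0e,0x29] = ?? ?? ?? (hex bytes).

#0 dst[0x1e+6] := {0x24,0x7f,0x12,0xf3,0x48,0x3b}
#1 dst[0x03+2] := {0xdb,0x5c}
#2 dst[0x07+8] := {0x1e,0x64,0xce,0x3f,0xdb,0x5c,0x24,0x7f}
query mem[0x20]=0x12, mem[0x0e]=0x7f, mem[0x29]=0x47

MEM[0x20,0x0e,0x29] = 12 7f 47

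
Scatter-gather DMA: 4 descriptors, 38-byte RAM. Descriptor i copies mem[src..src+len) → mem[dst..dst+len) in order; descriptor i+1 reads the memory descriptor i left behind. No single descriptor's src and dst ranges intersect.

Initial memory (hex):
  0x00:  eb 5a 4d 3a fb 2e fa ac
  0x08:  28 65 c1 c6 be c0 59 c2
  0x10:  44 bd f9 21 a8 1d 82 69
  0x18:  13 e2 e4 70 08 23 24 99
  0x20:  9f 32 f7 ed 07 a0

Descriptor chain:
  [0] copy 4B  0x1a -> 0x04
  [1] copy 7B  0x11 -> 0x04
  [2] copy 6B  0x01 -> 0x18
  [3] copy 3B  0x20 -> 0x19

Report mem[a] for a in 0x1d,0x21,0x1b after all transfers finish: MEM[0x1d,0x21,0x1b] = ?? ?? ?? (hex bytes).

MEM[0x1d,0x21,0x1b] = 21 32 f7

D0: mem[0x04..0x07] <- [e4 70 08 23]
D1: mem[0x04..0x0a] <- [bd f9 21 a8 1d 82 69]
D2: mem[0x18..0x1d] <- [5a 4d 3a bd f9 21]
D3: mem[0x19..0x1b] <- [9f 32 f7]
query mem[0x1d]=0x21, mem[0x21]=0x32, mem[0x1b]=0xf7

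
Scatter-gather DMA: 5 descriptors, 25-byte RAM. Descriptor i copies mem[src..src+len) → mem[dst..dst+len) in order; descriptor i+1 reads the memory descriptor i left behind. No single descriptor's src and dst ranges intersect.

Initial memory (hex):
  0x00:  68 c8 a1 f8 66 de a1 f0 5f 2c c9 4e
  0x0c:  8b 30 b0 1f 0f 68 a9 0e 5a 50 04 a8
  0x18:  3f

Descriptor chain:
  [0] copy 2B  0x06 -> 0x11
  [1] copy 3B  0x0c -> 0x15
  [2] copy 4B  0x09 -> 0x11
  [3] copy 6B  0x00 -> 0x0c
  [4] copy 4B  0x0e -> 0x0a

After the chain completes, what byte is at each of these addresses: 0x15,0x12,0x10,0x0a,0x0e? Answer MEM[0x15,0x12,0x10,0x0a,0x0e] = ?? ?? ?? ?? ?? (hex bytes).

MEM[0x15,0x12,0x10,0x0a,0x0e] = 8b c9 66 a1 a1

#0 dst[0x11+2] := {0xa1,0xf0}
#1 dst[0x15+3] := {0x8b,0x30,0xb0}
#2 dst[0x11+4] := {0x2c,0xc9,0x4e,0x8b}
#3 dst[0x0c+6] := {0x68,0xc8,0xa1,0xf8,0x66,0xde}
#4 dst[0x0a+4] := {0xa1,0xf8,0x66,0xde}
query mem[0x15]=0x8b, mem[0x12]=0xc9, mem[0x10]=0x66, mem[0x0a]=0xa1, mem[0x0e]=0xa1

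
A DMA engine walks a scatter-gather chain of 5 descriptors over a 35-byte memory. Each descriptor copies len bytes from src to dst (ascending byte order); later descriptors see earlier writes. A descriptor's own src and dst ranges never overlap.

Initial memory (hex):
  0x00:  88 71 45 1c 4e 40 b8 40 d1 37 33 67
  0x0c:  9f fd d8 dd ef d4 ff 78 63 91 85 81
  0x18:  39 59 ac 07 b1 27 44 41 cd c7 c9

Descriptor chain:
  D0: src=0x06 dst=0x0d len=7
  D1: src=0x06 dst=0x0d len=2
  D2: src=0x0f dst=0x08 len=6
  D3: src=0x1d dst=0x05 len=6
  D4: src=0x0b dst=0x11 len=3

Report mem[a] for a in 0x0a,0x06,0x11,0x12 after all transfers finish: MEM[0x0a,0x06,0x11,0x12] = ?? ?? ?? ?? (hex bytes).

  after D0: wrote 7B at 0x0d = b840d13733679f
  after D1: wrote 2B at 0x0d = b840
  after D2: wrote 6B at 0x08 = d13733679f63
  after D3: wrote 6B at 0x05 = 274441cdc7c9
  after D4: wrote 3B at 0x11 = 679f63
query mem[0x0a]=0xc9, mem[0x06]=0x44, mem[0x11]=0x67, mem[0x12]=0x9f

MEM[0x0a,0x06,0x11,0x12] = c9 44 67 9f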